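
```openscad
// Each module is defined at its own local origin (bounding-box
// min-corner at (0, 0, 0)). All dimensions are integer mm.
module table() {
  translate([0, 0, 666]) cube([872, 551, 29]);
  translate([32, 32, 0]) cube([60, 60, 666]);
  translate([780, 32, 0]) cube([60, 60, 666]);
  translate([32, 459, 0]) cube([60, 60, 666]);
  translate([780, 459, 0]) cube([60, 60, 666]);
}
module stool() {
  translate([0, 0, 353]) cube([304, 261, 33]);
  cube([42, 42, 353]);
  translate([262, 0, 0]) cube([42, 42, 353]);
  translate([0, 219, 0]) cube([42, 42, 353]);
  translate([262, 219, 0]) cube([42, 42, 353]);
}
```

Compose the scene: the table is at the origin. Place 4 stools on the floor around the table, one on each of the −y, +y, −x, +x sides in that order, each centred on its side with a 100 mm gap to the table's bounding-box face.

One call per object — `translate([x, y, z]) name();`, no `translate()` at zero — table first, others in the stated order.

table();
translate([284, -361, 0]) stool();
translate([284, 651, 0]) stool();
translate([-404, 145, 0]) stool();
translate([972, 145, 0]) stool();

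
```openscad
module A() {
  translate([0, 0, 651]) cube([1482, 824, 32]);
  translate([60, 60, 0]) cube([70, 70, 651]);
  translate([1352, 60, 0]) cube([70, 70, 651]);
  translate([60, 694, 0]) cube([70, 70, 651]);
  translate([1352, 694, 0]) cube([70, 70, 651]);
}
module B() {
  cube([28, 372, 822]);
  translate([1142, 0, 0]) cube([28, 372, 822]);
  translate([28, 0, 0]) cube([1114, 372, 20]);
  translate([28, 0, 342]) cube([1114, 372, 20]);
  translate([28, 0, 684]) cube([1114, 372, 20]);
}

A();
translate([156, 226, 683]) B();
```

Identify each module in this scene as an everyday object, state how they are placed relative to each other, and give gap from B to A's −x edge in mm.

The bookshelf's min-x is at 156; the table's min-x is 0; gap = 156 mm.

A is a table. B is a bookshelf. The bookshelf is on top of the table, centred. The gap from the bookshelf to the table's −x edge is 156 mm.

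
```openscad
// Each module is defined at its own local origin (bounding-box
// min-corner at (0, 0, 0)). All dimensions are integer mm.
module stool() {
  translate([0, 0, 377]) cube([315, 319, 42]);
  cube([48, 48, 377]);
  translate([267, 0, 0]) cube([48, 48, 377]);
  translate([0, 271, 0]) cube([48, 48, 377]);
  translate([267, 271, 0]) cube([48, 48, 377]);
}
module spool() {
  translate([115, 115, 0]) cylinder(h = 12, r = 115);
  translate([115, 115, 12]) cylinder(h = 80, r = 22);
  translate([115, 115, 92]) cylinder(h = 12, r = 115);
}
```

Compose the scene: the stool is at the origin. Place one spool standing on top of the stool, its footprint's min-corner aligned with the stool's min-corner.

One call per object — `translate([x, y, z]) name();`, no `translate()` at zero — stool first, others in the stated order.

stool();
translate([0, 0, 419]) spool();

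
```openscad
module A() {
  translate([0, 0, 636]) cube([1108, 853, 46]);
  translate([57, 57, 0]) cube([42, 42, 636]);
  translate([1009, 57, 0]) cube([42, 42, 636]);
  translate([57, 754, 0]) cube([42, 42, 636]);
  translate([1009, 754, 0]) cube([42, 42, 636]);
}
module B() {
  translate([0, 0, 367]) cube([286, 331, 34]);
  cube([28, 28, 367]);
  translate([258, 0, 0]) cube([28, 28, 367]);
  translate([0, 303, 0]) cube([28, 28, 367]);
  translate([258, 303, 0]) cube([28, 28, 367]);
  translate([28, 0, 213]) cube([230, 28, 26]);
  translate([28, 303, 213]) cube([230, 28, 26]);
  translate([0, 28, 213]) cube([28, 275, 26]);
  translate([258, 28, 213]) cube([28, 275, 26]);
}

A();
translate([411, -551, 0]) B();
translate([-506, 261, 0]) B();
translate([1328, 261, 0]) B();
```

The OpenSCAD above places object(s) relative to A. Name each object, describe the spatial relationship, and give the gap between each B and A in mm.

Each stool's nearest face is 220 mm from the table's bounding box.

A is a table. B is a stool. Three stools sit around the table at the −y, −x, +x sides. The gap between each stool and the table is 220 mm.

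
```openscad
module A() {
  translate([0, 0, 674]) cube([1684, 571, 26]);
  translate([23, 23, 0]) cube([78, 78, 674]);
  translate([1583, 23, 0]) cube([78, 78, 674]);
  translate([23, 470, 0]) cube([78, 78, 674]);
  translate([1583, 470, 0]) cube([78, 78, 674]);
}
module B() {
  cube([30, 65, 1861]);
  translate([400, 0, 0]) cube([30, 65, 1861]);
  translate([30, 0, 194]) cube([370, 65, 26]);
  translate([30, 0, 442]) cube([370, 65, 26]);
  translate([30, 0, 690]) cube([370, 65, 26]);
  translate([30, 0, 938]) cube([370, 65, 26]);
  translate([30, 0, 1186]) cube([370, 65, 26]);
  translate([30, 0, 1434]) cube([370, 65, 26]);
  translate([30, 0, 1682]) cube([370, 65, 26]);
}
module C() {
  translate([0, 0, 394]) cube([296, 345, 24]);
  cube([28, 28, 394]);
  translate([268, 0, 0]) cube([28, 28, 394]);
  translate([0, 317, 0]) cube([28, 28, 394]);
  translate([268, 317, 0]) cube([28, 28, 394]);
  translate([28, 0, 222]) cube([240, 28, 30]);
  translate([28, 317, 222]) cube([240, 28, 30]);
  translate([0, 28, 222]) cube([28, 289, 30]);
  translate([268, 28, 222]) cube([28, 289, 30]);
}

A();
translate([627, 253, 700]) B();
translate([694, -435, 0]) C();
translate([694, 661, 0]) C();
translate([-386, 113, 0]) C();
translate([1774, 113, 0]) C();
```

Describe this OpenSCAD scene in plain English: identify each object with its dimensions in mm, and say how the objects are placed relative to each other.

A is a table: top 1684 mm (x) × 571 mm (y), 26 mm thick, upper face at z = 700 mm, on four 78×78 mm square legs, each inset 23 mm from the nearest pair of top edges, running from z = 0 to the bottom of the top.

B is a straight ladder. Two 30×65 mm vertical rails, 1861 mm tall, stand 430 mm apart (outside-to-outside) with their front faces coplanar on the −y side. 7 rungs, each 65 mm deep and 26 mm tall, span between the inner faces of the rails, front faces flush with the rails. The lowest rung's underside is at z = 194 mm and rungs are spaced 248 mm apart (underside to underside).

C is a four-legged stool. The seat is 296×345 mm, 24 mm thick, top at z = 418 mm. It stands on four square legs, each 28×28 mm in cross-section, from z = 0 to the seat underside, each flush with a corner of the seat. Four stretchers, 28 mm wide and 30 mm tall, connect adjacent legs with their undersides at z = 222 mm, each running between the inner faces of the legs it joins and aligned with the legs' outer faces on the other axis.

The ladder is on top of the table, centred. Four stools sit around the table at the −y, +y, −x, +x sides.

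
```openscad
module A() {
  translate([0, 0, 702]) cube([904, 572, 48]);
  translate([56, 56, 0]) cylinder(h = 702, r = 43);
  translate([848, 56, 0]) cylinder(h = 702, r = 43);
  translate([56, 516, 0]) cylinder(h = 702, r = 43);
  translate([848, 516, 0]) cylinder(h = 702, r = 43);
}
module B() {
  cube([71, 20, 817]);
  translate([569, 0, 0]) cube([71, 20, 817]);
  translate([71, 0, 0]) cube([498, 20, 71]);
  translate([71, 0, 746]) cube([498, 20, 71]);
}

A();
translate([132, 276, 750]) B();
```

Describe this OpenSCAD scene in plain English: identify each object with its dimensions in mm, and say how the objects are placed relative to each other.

A is a table: top 904 mm (x) × 572 mm (y), 48 mm thick, upper face at z = 750 mm, on four round legs of 86 mm diameter, each leg's bounding box inset 13 mm from the nearest pair of top edges, running from z = 0 to the bottom of the top.

B is a picture frame with a 498×675 mm rectangular opening (x by z) and a uniform 71 mm border on every side. Frame depth is 20 mm along y. It is built from two vertical stiles running the full outside height and two horizontal rails spanning the gap between the stiles.

The picture frame is on top of the table, centred.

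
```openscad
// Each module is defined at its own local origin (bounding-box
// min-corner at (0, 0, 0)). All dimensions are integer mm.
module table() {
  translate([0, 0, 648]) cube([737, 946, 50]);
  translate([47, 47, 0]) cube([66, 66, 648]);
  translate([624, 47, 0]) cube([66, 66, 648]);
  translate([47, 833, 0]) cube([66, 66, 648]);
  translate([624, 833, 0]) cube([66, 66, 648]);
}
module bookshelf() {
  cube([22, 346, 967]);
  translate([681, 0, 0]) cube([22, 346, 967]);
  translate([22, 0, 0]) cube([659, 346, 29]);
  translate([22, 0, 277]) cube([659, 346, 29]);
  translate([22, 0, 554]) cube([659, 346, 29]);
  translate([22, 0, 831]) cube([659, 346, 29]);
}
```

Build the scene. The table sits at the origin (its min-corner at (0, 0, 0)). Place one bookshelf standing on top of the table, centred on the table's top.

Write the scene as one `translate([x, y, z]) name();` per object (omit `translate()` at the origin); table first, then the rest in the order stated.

table();
translate([17, 300, 698]) bookshelf();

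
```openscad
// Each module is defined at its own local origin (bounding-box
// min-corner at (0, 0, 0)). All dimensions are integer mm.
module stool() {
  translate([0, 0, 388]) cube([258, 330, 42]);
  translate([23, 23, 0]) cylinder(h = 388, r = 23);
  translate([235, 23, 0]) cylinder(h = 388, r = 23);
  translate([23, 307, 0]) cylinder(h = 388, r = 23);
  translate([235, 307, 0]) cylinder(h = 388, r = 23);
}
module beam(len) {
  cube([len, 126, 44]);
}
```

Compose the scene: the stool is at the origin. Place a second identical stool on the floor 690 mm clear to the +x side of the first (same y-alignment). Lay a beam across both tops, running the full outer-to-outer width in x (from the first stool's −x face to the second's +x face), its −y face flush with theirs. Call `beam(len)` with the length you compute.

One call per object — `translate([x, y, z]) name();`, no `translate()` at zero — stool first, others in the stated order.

stool();
translate([948, 0, 0]) stool();
translate([0, 0, 430]) beam(1206);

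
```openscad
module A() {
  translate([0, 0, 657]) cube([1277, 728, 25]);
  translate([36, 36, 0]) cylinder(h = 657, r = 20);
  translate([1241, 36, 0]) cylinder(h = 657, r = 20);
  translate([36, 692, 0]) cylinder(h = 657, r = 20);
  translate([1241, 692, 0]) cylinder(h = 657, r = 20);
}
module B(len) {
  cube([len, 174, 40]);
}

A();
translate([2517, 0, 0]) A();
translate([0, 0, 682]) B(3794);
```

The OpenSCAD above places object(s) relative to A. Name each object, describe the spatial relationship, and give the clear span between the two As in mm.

Second table starts at x = 2517; first ends at x = 1277; clear span = 2517 − 1277 = 1240 mm.

A is a table. B is a beam. A beam spans the tops of two tables. The clear span between the two tables is 1240 mm.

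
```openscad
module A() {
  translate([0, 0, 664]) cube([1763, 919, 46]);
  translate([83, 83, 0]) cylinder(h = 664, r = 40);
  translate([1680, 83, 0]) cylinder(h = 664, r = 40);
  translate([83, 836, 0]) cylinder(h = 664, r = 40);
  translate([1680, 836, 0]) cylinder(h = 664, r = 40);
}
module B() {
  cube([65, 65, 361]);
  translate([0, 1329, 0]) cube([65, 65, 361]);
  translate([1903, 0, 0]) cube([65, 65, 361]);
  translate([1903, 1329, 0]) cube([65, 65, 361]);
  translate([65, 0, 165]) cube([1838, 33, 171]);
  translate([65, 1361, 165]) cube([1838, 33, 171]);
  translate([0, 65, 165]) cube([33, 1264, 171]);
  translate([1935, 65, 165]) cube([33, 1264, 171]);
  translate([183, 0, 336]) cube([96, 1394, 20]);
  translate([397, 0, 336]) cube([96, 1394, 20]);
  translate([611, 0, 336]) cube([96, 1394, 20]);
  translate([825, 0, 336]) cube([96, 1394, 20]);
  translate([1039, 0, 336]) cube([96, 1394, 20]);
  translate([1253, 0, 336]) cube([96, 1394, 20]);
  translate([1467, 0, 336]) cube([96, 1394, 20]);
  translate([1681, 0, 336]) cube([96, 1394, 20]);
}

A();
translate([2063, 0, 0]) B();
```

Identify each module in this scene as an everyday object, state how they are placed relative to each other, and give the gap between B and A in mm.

A is a table. B is a bed frame. The bed frame is on the floor beside the table on its +x side. The gap between the bed frame and the table is 300 mm.

The bed frame's nearest face is 300 mm from the table's +x face.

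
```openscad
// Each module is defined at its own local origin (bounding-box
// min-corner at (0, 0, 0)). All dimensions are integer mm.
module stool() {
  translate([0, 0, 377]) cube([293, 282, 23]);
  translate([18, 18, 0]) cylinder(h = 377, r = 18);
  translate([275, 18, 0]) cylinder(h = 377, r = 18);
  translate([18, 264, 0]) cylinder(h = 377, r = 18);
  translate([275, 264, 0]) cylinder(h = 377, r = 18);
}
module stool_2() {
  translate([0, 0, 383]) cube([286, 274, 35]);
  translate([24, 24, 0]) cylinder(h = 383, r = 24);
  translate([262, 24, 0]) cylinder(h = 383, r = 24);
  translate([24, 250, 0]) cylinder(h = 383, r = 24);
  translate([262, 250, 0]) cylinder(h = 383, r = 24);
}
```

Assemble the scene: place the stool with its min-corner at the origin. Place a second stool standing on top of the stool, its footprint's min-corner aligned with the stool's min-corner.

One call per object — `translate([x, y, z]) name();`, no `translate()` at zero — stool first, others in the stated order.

stool();
translate([0, 0, 400]) stool_2();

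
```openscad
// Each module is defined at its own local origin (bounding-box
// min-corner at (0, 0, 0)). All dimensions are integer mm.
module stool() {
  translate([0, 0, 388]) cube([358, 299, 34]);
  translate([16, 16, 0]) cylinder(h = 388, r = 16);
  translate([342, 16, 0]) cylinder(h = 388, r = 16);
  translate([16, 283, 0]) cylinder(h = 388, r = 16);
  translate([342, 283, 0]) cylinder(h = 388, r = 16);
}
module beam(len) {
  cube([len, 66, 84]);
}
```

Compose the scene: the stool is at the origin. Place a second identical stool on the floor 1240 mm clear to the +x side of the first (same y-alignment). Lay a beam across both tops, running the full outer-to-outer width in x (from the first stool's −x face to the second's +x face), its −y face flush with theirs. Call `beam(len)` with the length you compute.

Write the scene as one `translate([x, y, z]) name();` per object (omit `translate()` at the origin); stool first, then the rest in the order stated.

stool();
translate([1598, 0, 0]) stool();
translate([0, 0, 422]) beam(1956);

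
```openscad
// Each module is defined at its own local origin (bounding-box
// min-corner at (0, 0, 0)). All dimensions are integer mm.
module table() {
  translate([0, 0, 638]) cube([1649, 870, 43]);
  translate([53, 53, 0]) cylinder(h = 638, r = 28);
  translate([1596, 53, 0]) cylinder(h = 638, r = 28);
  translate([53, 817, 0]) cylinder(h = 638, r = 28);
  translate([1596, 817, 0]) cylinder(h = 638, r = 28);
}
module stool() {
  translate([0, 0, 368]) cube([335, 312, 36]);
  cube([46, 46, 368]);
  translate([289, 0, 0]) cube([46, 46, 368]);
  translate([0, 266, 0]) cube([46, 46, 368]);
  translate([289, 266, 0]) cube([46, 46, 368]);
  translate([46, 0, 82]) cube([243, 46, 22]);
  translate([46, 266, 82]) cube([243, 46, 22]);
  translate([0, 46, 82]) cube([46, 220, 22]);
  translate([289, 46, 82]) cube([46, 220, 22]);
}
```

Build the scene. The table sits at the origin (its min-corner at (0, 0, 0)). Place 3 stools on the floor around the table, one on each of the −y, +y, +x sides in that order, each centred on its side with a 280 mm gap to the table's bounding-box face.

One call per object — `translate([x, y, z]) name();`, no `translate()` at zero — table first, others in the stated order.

table();
translate([657, -592, 0]) stool();
translate([657, 1150, 0]) stool();
translate([1929, 279, 0]) stool();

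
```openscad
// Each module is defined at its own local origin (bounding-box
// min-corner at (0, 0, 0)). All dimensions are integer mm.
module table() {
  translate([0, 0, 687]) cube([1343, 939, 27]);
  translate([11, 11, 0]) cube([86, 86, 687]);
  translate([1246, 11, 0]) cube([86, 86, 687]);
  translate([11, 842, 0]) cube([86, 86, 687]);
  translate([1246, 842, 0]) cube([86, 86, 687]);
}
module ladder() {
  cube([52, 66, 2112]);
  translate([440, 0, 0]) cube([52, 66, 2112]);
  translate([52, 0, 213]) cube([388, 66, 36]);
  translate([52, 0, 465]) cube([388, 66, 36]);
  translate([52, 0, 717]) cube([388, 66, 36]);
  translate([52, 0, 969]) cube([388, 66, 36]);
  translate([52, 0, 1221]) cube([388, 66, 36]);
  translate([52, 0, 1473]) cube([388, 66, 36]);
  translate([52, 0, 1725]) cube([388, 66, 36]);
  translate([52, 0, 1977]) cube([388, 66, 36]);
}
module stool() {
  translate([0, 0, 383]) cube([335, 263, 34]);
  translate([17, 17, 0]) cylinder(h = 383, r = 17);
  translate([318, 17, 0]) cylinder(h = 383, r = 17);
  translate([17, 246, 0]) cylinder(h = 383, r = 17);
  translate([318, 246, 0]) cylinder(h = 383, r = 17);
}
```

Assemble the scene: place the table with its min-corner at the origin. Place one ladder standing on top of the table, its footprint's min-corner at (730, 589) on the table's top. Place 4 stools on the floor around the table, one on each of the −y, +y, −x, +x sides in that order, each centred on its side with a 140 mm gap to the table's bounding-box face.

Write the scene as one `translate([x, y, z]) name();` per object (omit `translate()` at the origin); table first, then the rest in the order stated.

table();
translate([730, 589, 714]) ladder();
translate([504, -403, 0]) stool();
translate([504, 1079, 0]) stool();
translate([-475, 338, 0]) stool();
translate([1483, 338, 0]) stool();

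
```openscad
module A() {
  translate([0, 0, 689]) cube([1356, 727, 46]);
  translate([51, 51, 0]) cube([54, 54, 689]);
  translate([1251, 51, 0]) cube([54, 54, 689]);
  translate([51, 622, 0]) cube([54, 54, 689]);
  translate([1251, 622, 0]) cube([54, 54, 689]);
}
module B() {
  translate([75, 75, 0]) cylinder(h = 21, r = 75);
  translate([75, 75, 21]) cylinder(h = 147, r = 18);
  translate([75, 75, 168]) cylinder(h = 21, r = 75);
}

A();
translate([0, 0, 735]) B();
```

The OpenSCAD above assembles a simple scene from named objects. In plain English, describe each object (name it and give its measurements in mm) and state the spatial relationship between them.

A is a table: top 1356 mm (x) × 727 mm (y), 46 mm thick, upper face at z = 735 mm, on four 54×54 mm square legs, each inset 51 mm from the nearest pair of top edges, running from z = 0 to the bottom of the top.

B is a spool: two coaxial disc flanges of radius 75 mm and thickness 21 mm, joined by a core cylinder of radius 18 mm and height 147 mm. The lower flange rests on z = 0 and the three cylinders share a vertical axis.

The spool is on top of the table.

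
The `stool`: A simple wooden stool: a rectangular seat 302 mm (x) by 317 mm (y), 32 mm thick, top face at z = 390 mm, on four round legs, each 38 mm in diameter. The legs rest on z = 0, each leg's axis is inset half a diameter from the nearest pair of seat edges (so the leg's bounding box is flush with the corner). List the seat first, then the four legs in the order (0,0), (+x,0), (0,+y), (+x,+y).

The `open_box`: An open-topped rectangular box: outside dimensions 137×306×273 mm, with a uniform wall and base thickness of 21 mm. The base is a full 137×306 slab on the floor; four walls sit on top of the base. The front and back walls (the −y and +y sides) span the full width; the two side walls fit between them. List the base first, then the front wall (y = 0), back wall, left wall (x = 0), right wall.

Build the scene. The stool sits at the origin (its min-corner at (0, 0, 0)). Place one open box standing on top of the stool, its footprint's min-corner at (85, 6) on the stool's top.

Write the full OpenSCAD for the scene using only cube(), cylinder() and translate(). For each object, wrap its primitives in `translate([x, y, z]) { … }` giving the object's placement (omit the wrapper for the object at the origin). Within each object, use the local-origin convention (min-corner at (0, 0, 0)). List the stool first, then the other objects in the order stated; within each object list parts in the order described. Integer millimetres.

translate([0, 0, 358]) cube([302, 317, 32]);
translate([19, 19, 0]) cylinder(h = 358, r = 19);
translate([283, 19, 0]) cylinder(h = 358, r = 19);
translate([19, 298, 0]) cylinder(h = 358, r = 19);
translate([283, 298, 0]) cylinder(h = 358, r = 19);
translate([85, 6, 390]) {
  cube([137, 306, 21]);
  translate([0, 0, 21]) cube([137, 21, 252]);
  translate([0, 285, 21]) cube([137, 21, 252]);
  translate([0, 21, 21]) cube([21, 264, 252]);
  translate([116, 21, 21]) cube([21, 264, 252]);
}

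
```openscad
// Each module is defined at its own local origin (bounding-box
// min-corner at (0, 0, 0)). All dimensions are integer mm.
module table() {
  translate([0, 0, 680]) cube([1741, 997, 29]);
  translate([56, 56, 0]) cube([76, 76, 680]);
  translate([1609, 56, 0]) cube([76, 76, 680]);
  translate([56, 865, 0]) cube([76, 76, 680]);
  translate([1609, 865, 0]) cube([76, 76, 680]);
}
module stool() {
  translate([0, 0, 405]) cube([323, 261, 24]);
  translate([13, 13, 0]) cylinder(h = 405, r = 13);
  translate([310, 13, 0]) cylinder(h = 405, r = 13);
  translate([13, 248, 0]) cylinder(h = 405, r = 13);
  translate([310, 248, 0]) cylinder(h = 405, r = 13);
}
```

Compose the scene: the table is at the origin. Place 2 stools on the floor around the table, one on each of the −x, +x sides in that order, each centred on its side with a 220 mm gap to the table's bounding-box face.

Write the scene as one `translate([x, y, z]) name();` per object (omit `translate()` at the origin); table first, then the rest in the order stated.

table();
translate([-543, 368, 0]) stool();
translate([1961, 368, 0]) stool();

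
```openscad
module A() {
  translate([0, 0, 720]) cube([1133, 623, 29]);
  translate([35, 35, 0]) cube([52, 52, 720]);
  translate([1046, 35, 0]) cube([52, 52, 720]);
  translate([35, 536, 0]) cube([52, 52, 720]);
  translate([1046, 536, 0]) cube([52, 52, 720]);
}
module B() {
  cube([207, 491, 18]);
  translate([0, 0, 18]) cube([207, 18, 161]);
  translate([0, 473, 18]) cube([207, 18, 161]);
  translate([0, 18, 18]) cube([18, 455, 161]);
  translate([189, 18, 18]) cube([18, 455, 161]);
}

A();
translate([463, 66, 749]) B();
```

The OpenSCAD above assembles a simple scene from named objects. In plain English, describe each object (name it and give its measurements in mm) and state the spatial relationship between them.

A is a table with a 1133×623 mm rectangular top, 29 mm thick, top surface at z = 749 mm, supported by four 52×52 mm square legs, each inset 35 mm from the nearest pair of top edges, running from the floor.

B is an open-topped rectangular box: outside dimensions 207×491×179 mm, with a uniform wall and base thickness of 18 mm. The base is a full 207×491 slab on the floor; four walls sit on top of the base. The front and back walls (the −y and +y sides) span the full width; the two side walls fit between them.

The open box is on top of the table, centred.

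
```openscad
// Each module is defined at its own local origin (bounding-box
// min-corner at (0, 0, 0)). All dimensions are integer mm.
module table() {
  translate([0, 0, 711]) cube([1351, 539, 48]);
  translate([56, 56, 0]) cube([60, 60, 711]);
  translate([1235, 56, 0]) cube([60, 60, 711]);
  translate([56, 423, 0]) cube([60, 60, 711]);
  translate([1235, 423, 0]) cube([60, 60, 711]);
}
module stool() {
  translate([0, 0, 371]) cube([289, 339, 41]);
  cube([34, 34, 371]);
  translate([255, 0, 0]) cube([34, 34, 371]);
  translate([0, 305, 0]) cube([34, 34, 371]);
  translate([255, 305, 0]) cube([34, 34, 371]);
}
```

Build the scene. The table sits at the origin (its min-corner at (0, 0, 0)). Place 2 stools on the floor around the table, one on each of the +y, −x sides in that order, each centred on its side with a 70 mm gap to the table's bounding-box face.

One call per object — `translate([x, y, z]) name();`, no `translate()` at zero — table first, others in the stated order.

table();
translate([531, 609, 0]) stool();
translate([-359, 100, 0]) stool();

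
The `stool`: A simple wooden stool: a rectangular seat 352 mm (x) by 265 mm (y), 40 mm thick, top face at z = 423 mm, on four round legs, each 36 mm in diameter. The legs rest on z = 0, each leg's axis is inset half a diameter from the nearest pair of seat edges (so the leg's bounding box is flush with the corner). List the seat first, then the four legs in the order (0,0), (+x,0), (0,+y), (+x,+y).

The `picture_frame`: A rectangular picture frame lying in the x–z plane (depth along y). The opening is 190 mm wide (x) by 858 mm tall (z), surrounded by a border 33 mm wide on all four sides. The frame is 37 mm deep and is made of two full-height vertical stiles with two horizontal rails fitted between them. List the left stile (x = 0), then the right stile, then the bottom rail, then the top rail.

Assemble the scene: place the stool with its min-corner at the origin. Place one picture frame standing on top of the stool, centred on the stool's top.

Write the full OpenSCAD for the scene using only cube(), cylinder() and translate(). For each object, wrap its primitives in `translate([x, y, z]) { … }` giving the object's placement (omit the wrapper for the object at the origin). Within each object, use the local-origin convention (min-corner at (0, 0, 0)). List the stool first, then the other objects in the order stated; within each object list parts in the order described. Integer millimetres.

translate([0, 0, 383]) cube([352, 265, 40]);
translate([18, 18, 0]) cylinder(h = 383, r = 18);
translate([334, 18, 0]) cylinder(h = 383, r = 18);
translate([18, 247, 0]) cylinder(h = 383, r = 18);
translate([334, 247, 0]) cylinder(h = 383, r = 18);
translate([48, 114, 423]) {
  cube([33, 37, 924]);
  translate([223, 0, 0]) cube([33, 37, 924]);
  translate([33, 0, 0]) cube([190, 37, 33]);
  translate([33, 0, 891]) cube([190, 37, 33]);
}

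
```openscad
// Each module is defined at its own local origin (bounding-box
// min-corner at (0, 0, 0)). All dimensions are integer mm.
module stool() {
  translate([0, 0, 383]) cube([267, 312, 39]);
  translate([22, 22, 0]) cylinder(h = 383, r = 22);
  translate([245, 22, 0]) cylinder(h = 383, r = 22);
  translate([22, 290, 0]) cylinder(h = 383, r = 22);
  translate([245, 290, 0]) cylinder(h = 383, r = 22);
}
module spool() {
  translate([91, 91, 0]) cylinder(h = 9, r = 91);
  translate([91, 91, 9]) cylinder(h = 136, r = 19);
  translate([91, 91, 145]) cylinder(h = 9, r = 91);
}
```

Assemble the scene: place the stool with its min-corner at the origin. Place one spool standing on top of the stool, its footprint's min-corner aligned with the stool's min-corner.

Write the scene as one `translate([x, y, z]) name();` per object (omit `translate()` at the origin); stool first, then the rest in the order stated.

stool();
translate([0, 0, 422]) spool();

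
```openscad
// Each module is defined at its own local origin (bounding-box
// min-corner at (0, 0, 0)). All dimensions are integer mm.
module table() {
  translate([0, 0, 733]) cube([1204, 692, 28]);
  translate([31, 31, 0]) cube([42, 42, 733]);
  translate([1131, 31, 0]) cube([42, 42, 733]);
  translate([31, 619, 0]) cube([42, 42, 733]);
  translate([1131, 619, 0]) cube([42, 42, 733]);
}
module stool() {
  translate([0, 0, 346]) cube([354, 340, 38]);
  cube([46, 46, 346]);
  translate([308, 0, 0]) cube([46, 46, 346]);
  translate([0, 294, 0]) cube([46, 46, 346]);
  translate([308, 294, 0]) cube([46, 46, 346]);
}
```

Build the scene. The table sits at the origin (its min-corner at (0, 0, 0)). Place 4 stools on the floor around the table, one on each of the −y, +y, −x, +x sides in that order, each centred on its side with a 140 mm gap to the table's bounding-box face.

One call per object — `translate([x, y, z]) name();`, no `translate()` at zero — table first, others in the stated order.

table();
translate([425, -480, 0]) stool();
translate([425, 832, 0]) stool();
translate([-494, 176, 0]) stool();
translate([1344, 176, 0]) stool();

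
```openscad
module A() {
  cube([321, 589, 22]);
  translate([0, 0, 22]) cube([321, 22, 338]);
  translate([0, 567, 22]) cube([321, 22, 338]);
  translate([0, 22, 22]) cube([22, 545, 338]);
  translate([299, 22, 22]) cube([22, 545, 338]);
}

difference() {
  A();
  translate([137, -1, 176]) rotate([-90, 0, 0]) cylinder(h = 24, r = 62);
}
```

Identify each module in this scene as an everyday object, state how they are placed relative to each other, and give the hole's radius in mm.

The subtracted cylinder has r = 62 mm.

A is an open box. The open box has a circular hole through its front wall. The hole's radius is 62 mm.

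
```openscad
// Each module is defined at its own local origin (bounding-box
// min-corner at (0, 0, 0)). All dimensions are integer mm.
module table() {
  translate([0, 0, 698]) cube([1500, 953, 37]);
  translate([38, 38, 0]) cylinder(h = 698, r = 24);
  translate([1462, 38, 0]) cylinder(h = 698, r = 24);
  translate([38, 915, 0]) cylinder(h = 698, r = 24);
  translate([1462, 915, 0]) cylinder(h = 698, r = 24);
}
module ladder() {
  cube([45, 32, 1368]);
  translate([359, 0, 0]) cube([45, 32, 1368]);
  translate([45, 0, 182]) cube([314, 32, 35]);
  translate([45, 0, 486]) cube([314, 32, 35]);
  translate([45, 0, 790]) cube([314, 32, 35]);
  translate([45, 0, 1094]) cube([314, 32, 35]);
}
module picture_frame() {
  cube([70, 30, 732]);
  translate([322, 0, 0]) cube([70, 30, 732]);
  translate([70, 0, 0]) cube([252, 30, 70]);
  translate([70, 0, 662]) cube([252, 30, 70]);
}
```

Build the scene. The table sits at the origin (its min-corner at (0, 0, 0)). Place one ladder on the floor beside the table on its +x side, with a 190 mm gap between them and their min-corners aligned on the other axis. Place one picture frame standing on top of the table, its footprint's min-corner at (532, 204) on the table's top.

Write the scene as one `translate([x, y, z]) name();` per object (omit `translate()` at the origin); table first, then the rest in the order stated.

table();
translate([1690, 0, 0]) ladder();
translate([532, 204, 735]) picture_frame();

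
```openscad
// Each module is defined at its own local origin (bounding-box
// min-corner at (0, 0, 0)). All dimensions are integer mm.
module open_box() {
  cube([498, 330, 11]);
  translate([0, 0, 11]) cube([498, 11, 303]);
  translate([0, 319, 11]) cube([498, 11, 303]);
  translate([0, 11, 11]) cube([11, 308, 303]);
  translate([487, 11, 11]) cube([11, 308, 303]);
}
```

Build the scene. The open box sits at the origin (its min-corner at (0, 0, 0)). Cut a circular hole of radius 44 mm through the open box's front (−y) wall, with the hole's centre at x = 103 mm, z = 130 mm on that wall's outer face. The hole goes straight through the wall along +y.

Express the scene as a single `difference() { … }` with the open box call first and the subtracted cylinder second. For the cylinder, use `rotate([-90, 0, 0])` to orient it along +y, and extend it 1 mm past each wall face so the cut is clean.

difference() {
  open_box();
  translate([103, -1, 130]) rotate([-90, 0, 0]) cylinder(h = 13, r = 44);
}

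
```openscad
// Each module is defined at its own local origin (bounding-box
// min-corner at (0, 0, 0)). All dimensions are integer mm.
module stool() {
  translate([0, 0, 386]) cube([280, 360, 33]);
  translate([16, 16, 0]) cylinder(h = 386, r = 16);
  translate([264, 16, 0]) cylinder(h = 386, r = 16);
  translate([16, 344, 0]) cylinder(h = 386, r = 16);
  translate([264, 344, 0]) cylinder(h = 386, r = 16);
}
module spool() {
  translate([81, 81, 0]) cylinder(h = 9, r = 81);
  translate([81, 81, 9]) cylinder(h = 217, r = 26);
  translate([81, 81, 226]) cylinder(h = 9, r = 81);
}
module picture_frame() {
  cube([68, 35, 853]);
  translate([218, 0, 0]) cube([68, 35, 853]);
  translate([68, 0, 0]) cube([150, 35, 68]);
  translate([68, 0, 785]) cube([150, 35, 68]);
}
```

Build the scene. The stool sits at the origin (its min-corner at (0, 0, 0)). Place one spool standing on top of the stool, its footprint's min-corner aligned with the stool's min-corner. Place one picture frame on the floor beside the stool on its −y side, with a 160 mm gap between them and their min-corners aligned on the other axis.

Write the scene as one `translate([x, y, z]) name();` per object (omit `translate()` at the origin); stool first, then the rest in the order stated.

stool();
translate([0, 0, 419]) spool();
translate([0, -195, 0]) picture_frame();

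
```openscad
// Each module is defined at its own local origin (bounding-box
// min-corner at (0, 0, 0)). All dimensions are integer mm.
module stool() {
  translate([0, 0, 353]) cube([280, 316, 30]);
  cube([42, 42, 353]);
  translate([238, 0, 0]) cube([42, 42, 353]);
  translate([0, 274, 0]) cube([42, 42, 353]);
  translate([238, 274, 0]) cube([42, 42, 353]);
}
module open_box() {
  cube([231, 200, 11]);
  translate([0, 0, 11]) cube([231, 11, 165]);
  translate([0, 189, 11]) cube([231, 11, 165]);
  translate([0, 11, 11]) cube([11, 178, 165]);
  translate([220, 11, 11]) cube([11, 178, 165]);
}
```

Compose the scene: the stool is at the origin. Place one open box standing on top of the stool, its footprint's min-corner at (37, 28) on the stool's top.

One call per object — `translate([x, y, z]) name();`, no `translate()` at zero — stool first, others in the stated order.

stool();
translate([37, 28, 383]) open_box();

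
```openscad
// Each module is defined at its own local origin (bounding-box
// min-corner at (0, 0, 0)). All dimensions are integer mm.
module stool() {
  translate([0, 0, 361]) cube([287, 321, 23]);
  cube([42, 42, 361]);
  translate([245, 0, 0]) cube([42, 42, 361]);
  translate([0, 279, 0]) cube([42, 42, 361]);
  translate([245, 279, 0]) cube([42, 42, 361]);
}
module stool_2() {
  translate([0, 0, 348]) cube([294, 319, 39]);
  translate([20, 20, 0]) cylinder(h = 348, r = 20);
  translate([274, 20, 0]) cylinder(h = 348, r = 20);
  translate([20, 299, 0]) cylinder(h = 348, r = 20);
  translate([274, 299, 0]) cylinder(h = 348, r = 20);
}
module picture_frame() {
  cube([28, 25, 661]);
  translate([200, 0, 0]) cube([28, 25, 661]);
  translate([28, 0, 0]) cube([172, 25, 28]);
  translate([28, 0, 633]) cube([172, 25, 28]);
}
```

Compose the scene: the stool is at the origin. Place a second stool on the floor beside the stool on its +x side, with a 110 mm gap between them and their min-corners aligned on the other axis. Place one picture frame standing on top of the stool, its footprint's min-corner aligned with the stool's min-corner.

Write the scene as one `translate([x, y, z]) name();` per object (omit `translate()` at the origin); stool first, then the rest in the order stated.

stool();
translate([397, 0, 0]) stool_2();
translate([0, 0, 384]) picture_frame();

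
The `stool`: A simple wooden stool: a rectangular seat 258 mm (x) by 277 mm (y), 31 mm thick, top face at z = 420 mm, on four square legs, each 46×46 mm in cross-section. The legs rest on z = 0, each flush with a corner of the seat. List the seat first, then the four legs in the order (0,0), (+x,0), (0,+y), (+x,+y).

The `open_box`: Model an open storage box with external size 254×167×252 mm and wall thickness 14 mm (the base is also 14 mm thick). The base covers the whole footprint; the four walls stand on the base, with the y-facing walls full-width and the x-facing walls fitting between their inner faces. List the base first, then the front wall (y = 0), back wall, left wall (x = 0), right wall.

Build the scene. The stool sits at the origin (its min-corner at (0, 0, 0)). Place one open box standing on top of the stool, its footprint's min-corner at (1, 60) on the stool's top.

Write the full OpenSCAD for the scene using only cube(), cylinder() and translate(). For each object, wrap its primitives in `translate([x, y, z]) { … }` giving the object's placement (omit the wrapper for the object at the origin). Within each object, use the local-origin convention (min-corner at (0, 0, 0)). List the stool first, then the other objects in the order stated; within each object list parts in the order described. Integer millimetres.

translate([0, 0, 389]) cube([258, 277, 31]);
cube([46, 46, 389]);
translate([212, 0, 0]) cube([46, 46, 389]);
translate([0, 231, 0]) cube([46, 46, 389]);
translate([212, 231, 0]) cube([46, 46, 389]);
translate([1, 60, 420]) {
  cube([254, 167, 14]);
  translate([0, 0, 14]) cube([254, 14, 238]);
  translate([0, 153, 14]) cube([254, 14, 238]);
  translate([0, 14, 14]) cube([14, 139, 238]);
  translate([240, 14, 14]) cube([14, 139, 238]);
}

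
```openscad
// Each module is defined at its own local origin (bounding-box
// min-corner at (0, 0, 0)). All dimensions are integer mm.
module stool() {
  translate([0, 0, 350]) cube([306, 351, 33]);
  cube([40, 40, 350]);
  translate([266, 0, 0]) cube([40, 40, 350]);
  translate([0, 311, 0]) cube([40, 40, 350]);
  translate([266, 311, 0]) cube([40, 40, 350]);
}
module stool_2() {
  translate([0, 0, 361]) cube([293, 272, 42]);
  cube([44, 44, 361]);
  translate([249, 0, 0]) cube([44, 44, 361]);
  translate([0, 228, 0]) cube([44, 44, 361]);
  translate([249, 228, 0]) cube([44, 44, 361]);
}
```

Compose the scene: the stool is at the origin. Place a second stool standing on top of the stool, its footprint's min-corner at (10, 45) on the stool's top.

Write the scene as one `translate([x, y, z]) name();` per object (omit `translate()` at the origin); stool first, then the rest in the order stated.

stool();
translate([10, 45, 383]) stool_2();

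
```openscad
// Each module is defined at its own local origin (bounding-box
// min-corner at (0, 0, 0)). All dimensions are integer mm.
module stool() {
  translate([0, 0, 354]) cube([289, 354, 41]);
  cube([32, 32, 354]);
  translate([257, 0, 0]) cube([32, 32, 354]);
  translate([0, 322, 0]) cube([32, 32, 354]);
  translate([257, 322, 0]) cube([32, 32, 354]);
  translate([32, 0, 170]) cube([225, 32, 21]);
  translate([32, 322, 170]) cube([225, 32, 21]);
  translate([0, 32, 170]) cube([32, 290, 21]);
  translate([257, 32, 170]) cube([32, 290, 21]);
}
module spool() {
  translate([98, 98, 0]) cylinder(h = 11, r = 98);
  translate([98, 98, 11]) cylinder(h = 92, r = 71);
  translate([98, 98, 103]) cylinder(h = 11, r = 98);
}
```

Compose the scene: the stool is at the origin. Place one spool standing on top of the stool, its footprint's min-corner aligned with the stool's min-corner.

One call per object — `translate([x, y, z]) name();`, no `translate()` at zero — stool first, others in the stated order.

stool();
translate([0, 0, 395]) spool();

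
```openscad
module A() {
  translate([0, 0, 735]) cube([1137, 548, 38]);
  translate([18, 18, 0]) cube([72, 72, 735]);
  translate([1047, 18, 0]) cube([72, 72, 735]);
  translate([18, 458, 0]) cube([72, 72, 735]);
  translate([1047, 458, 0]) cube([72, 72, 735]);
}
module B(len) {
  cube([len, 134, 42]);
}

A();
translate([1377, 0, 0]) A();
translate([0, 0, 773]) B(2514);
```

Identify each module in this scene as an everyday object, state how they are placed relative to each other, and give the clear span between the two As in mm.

Second table starts at x = 1377; first ends at x = 1137; clear span = 1377 − 1137 = 240 mm.

A is a table. B is a beam. A beam spans the tops of two tables. The clear span between the two tables is 240 mm.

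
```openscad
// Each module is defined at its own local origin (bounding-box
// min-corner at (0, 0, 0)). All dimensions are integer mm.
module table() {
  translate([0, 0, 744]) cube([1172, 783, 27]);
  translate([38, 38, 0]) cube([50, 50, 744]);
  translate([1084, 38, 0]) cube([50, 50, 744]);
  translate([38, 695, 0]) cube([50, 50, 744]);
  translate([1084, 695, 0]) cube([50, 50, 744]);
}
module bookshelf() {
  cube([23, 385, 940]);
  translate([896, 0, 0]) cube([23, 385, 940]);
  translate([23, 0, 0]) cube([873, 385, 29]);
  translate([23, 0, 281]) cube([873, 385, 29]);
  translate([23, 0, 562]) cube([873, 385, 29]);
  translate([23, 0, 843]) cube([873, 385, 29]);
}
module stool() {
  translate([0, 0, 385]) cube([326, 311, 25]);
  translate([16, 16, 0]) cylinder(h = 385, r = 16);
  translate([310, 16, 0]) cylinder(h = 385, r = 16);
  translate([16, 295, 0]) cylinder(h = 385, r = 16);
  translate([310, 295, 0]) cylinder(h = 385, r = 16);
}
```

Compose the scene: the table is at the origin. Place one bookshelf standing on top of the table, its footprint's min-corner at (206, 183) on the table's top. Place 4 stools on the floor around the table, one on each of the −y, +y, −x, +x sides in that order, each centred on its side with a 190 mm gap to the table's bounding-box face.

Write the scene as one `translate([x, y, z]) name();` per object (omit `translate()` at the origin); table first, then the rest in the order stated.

table();
translate([206, 183, 771]) bookshelf();
translate([423, -501, 0]) stool();
translate([423, 973, 0]) stool();
translate([-516, 236, 0]) stool();
translate([1362, 236, 0]) stool();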